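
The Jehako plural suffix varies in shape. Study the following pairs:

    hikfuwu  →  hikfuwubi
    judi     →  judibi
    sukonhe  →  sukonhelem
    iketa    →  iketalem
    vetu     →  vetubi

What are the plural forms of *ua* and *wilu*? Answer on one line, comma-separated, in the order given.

ualem, wilubi

The pattern is height harmony: -bi when the last vowel of the stem is a high vowel (*hikfuwu*, *judi*, *vetu*); -lem when the last vowel of the stem is a non-high vowel (*sukonhe*, *iketa*).
*ua*: last vowel = /a/, a non-high vowel → -lem → *ualem*.
*wilu*: last vowel = /u/, a high vowel → -bi → *wilubi*.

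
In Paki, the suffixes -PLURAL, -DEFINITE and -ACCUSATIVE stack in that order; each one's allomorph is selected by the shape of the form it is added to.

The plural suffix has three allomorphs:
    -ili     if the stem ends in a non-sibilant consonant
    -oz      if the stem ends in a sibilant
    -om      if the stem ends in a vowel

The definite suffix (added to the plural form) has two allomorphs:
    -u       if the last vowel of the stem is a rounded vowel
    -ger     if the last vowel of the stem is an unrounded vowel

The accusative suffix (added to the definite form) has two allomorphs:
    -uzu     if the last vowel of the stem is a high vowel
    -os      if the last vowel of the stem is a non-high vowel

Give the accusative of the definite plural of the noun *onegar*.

The final sound of *onegar* is /r/, which is a non-sibilant consonant, so the plural suffix is -ili, giving *onegarili*.
The last vowel of the plural form *onegarili* is /i/, which is an unrounded vowel, so the definite suffix is -ger, giving *onegariliger*.
The definite form *onegariliger*: last vowel = /e/, a non-high vowel → -os → *onegariligeros*.

onegariligeros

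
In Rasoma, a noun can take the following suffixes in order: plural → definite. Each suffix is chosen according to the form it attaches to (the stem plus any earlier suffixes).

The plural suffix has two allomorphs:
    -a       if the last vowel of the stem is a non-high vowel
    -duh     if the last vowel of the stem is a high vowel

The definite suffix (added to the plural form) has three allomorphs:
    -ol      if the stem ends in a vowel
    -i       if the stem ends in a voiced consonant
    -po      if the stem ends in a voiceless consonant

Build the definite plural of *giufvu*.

giufvuduhpo

*giufvu*: last vowel = /u/, a high vowel → -duh → *giufvuduh*.
Since the final sound of the plural form *giufvuduh* is /h/ (a voiceless consonant), it takes -po, giving *giufvuduhpo*.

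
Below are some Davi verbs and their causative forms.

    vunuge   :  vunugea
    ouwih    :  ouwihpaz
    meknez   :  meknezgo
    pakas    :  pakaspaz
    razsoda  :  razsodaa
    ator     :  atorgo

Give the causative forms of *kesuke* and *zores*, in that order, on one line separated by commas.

The suffix is conditioned by the final sound: -paz when the stem ends in a voiceless consonant (*ouwih*, *pakas*); -go when the stem ends in a voiced consonant (*meknez*, *ator*); -a when the stem ends in a vowel (*vunuge*, *razsoda*).
*kesuke* — final sound /e/ (a vowel) → -a → *kesukea*.
*zores*: final sound = /s/, a voiceless consonant → -paz → *zorespaz*.

kesukea, zorespaz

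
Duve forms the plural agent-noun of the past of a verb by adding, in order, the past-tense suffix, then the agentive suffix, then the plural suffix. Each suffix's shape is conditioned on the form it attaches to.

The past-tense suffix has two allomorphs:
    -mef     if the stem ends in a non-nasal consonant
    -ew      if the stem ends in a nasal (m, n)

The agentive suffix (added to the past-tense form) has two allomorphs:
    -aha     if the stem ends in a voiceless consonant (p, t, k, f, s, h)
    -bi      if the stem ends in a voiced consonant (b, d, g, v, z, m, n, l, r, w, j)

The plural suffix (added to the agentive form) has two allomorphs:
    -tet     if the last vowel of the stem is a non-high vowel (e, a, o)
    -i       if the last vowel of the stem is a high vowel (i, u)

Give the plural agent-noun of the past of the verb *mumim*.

mumimewbii

Since the final consonant of *mumim* is /m/ (a nasal), it takes -ew, giving *mumimew*.
The past-tense form *mumimew* — final consonant /w/ (voiced) → -bi → *mumimewbi*.
The agentive form *mumimewbi* — last vowel /i/ (a high vowel) → -i → *mumimewbii*.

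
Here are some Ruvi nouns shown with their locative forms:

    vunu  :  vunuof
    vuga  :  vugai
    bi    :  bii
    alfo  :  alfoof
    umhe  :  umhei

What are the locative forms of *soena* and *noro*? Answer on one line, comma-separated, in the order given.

The suffix is conditioned by the last vowel: -of when the last vowel of the stem is a rounded vowel (*vunu*, *alfo*); -i when the last vowel of the stem is an unrounded vowel (*vuga*, *bi*, *umhe*).
*soena* — last vowel /a/ (an unrounded vowel) → -i → *soenai*.
Since the last vowel of *noro* is /o/ (a rounded vowel), it takes -of, giving *noroof*.

soenai, noroof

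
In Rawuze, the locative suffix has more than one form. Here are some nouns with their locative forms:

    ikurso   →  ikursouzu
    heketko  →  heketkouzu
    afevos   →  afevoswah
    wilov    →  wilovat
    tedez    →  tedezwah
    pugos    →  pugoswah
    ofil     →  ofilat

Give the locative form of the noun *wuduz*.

wuduzwah

The suffix is conditioned by the final sound: -wah when the stem ends in a sibilant (*afevos*, *tedez*, *pugos*); -at when the stem ends in a non-sibilant consonant (*wilov*, *ofil*); -uzu when the stem ends in a vowel (*ikurso*, *heketko*).
The final sound of *wuduz* is /z/, which is a sibilant, so the suffix is -wah, giving *wuduzwah*.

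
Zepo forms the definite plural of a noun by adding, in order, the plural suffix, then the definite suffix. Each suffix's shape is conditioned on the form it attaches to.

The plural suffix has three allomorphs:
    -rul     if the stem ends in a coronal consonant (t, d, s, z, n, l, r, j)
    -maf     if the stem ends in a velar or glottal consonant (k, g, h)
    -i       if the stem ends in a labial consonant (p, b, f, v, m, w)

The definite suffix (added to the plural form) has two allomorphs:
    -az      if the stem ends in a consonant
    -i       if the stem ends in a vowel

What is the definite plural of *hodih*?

hodihmafaz

The final consonant of *hodih* is /h/, which is velar/glottal, so the plural suffix is -maf, giving *hodihmaf*.
The plural form *hodihmaf*: final sound = /f/, a consonant → -az → *hodihmafaz*.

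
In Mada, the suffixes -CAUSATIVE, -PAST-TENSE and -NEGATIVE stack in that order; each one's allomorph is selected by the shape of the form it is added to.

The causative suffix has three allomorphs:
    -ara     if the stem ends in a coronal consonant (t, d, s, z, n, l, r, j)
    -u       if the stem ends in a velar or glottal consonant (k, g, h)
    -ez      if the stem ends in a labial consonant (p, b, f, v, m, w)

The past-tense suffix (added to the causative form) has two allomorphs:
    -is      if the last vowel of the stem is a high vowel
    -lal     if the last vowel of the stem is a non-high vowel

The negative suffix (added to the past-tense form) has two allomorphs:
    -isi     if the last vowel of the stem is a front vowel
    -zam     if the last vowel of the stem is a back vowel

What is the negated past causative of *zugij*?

zugijaralalzam

The final consonant of *zugij* is /j/, which is coronal, so the causative suffix is -ara, giving *zugijara*.
The causative form *zugijara* — last vowel /a/ (a non-high vowel) → -lal → *zugijaralal*.
The last vowel of the past-tense form *zugijaralal* is /a/, which is a back vowel, so the negative suffix is -zam, giving *zugijaralalzam*.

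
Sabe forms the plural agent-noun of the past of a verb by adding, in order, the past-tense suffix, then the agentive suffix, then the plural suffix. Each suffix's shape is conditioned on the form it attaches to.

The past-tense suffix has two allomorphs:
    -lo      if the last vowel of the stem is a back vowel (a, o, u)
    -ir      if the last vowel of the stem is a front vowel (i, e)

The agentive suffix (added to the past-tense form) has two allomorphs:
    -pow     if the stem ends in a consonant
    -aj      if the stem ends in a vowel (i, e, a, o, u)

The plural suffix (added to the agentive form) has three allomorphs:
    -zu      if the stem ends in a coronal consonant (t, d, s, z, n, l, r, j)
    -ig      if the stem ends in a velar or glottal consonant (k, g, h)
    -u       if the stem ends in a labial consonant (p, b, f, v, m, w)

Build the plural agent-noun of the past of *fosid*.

Since the last vowel of *fosid* is /i/ (a front vowel), it takes -ir, giving *fosidir*.
The past-tense form *fosidir* — final sound /r/ (a consonant) → -pow → *fosidirpow*.
The final consonant of the agentive form *fosidirpow* is /w/, which is labial, so the plural suffix is -u, giving *fosidirpowu*.

fosidirpowu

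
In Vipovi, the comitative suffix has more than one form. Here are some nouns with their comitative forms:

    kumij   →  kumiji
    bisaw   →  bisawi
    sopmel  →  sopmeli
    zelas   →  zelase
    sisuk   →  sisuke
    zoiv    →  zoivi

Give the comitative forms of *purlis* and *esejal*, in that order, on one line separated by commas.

The suffix is conditioned by the final consonant: -e when the stem ends in a voiceless consonant (*zelas*, *sisuk*); -i when the stem ends in a voiced consonant (*kumij*, *bisaw*, *sopmel*, *zoiv*).
Since the final consonant of *purlis* is /s/ (voiceless), it takes -e, giving *purlise*.
*esejal* — final consonant /l/ (voiced) → -i → *esejali*.

purlise, esejali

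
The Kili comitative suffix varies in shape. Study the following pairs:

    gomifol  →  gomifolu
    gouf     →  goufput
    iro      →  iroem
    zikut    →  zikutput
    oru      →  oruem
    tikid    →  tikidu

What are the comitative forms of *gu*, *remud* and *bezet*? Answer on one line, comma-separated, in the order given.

guem, remudu, bezetput

The alternation tracks the final sound of the stem — -put when the stem ends in a voiceless consonant (*gouf*, *zikut*); -u when the stem ends in a voiced consonant (*gomifol*, *tikid*); -em when the stem ends in a vowel (*iro*, *oru*).
Since the final sound of *gu* is /u/ (a vowel), it takes -em, giving *guem*.
*remud* — final sound /d/ (a voiced consonant) → -u → *remudu*.
The final sound of *bezet* is /t/, which is a voiceless consonant, so the suffix is -put, giving *bezetput*.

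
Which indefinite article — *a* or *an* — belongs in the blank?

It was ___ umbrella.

an

The indefinite article is chosen by the initial *sound* of the following word, not its spelling.
*umbrella* begins with the sound /ʌ/ (u pronounced /ʌ/) — a vowel sound.
So the article is *an*: It was an umbrella.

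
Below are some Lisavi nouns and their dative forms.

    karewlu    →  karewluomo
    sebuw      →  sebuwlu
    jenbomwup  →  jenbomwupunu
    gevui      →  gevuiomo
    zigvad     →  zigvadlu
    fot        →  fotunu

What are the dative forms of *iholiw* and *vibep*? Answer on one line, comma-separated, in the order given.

The suffix is conditioned by the final sound: -unu when the stem ends in a voiceless consonant (*jenbomwup*, *fot*); -lu when the stem ends in a voiced consonant (*sebuw*, *zigvad*); -omo when the stem ends in a vowel (*karewlu*, *gevui*).
Since the final sound of *iholiw* is /w/ (a voiced consonant), it takes -lu, giving *iholiwlu*.
The final sound of *vibep* is /p/, which is a voiceless consonant, so the suffix is -unu, giving *vibepunu*.

iholiwlu, vibepunu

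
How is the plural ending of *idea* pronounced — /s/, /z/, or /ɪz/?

/z/

The stem *idea* ends in a voiced non-sibilant sound.
The plural suffix surfaces as /ɪz/ after sibilants, /s/ after other voiceless consonants, and /z/ after other voiced sounds.
So the plural -s on *idea* is pronounced /z/.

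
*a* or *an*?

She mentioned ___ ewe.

a

The indefinite article is chosen by the initial *sound* of the following word, not its spelling.
*ewe* begins with the sound /juː/ (pronounced /juː/) — a consonant sound.
So the article is *a*: She mentioned a ewe.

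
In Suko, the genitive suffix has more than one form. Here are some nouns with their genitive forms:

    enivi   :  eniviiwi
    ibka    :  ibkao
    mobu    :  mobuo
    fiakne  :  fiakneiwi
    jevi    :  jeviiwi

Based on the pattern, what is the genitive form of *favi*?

The alternation tracks the last vowel of the stem — -iwi when the last vowel of the stem is a front vowel (*enivi*, *fiakne*, *jevi*); -o when the last vowel of the stem is a back vowel (*ibka*, *mobu*).
The last vowel of *favi* is /i/, which is a front vowel, so the suffix is -iwi, giving *faviiwi*.

faviiwi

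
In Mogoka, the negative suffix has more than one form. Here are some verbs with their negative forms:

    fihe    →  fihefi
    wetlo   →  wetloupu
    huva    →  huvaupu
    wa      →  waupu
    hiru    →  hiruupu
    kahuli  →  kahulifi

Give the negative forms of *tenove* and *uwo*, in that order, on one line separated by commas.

tenovefi, uwoupu

The suffix is conditioned by the last vowel: -fi when the last vowel of the stem is a front vowel (*fihe*, *kahuli*); -upu when the last vowel of the stem is a back vowel (*wetlo*, *huva*, *wa*, *hiru*).
The last vowel of *tenove* is /e/, which is a front vowel, so the suffix is -fi, giving *tenovefi*.
The last vowel of *uwo* is /o/, which is a back vowel, so the suffix is -upu, giving *uwoupu*.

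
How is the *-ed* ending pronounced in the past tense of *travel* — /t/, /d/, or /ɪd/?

/d/

The stem *travel* ends in a voiced sound other than /d/.
The -ed suffix is realized as /ɪd/ after /t, d/; as /t/ after other voiceless consonants; and as /d/ after other voiced sounds.
So -ed on *travel* is pronounced /d/.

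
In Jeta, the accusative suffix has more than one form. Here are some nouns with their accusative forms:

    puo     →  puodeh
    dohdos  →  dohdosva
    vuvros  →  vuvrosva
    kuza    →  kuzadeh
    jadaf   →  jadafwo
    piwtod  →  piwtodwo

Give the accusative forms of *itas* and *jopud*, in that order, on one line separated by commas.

itasva, jopudwo

The alternation tracks the final sound of the stem — -va when the stem ends in a sibilant (*dohdos*, *vuvros*); -wo when the stem ends in a non-sibilant consonant (*jadaf*, *piwtod*); -deh when the stem ends in a vowel (*puo*, *kuza*).
*itas*: final sound = /s/, a sibilant → -va → *itasva*.
The final sound of *jopud* is /d/, which is a non-sibilant consonant, so the suffix is -wo, giving *jopudwo*.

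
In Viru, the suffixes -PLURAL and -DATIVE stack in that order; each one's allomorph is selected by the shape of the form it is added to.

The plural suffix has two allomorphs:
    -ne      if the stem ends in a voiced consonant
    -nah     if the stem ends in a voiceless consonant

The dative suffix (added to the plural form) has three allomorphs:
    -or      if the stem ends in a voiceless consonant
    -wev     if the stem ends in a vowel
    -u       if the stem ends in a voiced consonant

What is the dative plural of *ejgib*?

ejgibnewev

Since the final consonant of *ejgib* is /b/ (voiced), it takes -ne, giving *ejgibne*.
Since the final sound of the plural form *ejgibne* is /e/ (a vowel), it takes -wev, giving *ejgibnewev*.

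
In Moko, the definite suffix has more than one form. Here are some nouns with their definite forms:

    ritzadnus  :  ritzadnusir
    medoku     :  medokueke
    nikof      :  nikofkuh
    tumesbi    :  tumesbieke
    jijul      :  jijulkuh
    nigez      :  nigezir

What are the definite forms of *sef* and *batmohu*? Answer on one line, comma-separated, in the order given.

sefkuh, batmohueke

Looking at the final sound of each stem: -ir when the stem ends in a sibilant (*ritzadnus*, *nigez*); -kuh when the stem ends in a non-sibilant consonant (*nikof*, *jijul*); -eke when the stem ends in a vowel (*medoku*, *tumesbi*).
*sef*: final sound = /f/, a non-sibilant consonant → -kuh → *sefkuh*.
The final sound of *batmohu* is /u/, which is a vowel, so the suffix is -eke, giving *batmohueke*.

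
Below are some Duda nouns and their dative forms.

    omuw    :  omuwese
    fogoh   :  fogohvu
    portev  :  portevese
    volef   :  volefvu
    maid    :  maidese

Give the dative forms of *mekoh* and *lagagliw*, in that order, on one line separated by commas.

mekohvu, lagagliwese

The suffix is conditioned by the final consonant: -vu when the stem ends in a voiceless consonant (*fogoh*, *volef*); -ese when the stem ends in a voiced consonant (*omuw*, *portev*, *maid*).
Since the final consonant of *mekoh* is /h/ (voiceless), it takes -vu, giving *mekohvu*.
*lagagliw*: final consonant = /w/, voiced → -ese → *lagagliwese*.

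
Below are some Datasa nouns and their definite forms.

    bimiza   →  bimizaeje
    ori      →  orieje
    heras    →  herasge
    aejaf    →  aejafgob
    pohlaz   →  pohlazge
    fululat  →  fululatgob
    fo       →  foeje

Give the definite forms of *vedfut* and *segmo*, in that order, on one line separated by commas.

vedfutgob, segmoeje

The alternation tracks the final sound of the stem — -ge when the stem ends in a sibilant (*heras*, *pohlaz*); -gob when the stem ends in a non-sibilant consonant (*aejaf*, *fululat*); -eje when the stem ends in a vowel (*bimiza*, *ori*, *fo*).
*vedfut* — final sound /t/ (a non-sibilant consonant) → -gob → *vedfutgob*.
The final sound of *segmo* is /o/, which is a vowel, so the suffix is -eje, giving *segmoeje*.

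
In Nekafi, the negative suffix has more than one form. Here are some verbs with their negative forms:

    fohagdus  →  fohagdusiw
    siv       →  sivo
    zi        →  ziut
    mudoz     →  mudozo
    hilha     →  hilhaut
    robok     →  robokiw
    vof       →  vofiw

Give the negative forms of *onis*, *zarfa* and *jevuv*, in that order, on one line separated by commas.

The alternation tracks the final sound of the stem — -iw when the stem ends in a voiceless consonant (*fohagdus*, *robok*, *vof*); -o when the stem ends in a voiced consonant (*siv*, *mudoz*); -ut when the stem ends in a vowel (*zi*, *hilha*).
*onis* — final sound /s/ (a voiceless consonant) → -iw → *onisiw*.
The final sound of *zarfa* is /a/, which is a vowel, so the suffix is -ut, giving *zarfaut*.
Since the final sound of *jevuv* is /v/ (a voiced consonant), it takes -o, giving *jevuvo*.

onisiw, zarfaut, jevuvo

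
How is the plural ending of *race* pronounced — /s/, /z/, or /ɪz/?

/ɪz/

The stem *race* ends in a sibilant (/s, z, ʃ, ʒ, tʃ, dʒ/).
The plural suffix surfaces as /ɪz/ after sibilants, /s/ after other voiceless consonants, and /z/ after other voiced sounds.
So the plural -s on *race* is pronounced /ɪz/.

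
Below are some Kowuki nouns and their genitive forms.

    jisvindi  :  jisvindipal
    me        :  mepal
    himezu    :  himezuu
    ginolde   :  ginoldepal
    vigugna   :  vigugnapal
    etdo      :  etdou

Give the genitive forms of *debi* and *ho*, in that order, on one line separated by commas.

Looking at the last vowel of each stem: -u when the last vowel of the stem is a rounded vowel (*himezu*, *etdo*); -pal when the last vowel of the stem is an unrounded vowel (*jisvindi*, *me*, *ginolde*, *vigugna*).
The last vowel of *debi* is /i/, which is an unrounded vowel, so the suffix is -pal, giving *debipal*.
The last vowel of *ho* is /o/, which is a rounded vowel, so the suffix is -u, giving *hou*.

debipal, hou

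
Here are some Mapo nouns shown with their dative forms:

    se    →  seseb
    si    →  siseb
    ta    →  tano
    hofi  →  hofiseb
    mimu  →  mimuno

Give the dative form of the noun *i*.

iseb

Looking at the last vowel of each stem: -seb when the last vowel of the stem is a front vowel (*se*, *si*, *hofi*); -no when the last vowel of the stem is a back vowel (*ta*, *mimu*).
*i*: last vowel = /i/, a front vowel → -seb → *iseb*.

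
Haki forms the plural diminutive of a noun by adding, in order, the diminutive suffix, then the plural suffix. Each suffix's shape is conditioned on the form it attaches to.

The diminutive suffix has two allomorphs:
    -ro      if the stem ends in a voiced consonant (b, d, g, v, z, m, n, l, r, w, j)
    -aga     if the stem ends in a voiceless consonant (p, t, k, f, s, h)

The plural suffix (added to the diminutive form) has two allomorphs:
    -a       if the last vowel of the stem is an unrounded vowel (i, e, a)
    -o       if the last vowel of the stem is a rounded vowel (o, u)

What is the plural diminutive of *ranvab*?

ranvabroo

The final consonant of *ranvab* is /b/, which is voiced, so the diminutive suffix is -ro, giving *ranvabro*.
The diminutive form *ranvabro*: last vowel = /o/, a rounded vowel → -o → *ranvabroo*.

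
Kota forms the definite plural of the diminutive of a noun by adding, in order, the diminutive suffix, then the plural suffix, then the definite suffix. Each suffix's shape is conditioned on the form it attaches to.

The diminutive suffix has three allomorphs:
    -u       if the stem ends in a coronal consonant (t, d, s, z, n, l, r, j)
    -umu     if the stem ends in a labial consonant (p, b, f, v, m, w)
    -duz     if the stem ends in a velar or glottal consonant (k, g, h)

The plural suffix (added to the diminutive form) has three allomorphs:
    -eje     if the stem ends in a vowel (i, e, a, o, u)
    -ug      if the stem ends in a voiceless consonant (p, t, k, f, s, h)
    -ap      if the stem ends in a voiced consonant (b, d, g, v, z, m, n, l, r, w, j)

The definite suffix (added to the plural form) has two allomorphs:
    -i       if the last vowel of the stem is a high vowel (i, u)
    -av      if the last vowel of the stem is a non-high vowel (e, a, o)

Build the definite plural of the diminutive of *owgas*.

owgasuejeav

Since the final consonant of *owgas* is /s/ (coronal), it takes -u, giving *owgasu*.
The diminutive form *owgasu* — final sound /u/ (a vowel) → -eje → *owgasueje*.
The plural form *owgasueje* — last vowel /e/ (a non-high vowel) → -av → *owgasuejeav*.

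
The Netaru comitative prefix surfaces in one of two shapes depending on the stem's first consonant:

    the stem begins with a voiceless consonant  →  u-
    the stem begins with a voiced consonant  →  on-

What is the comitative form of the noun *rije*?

onrije

The first consonant of *rije* is /r/, which is voiced, so the prefix is on-, giving *onrije*.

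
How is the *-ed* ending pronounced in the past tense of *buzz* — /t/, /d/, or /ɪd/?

/d/

The stem *buzz* ends in a voiced sound other than /d/.
The -ed suffix is realized as /ɪd/ after /t, d/; as /t/ after other voiceless consonants; and as /d/ after other voiced sounds.
So -ed on *buzz* is pronounced /d/.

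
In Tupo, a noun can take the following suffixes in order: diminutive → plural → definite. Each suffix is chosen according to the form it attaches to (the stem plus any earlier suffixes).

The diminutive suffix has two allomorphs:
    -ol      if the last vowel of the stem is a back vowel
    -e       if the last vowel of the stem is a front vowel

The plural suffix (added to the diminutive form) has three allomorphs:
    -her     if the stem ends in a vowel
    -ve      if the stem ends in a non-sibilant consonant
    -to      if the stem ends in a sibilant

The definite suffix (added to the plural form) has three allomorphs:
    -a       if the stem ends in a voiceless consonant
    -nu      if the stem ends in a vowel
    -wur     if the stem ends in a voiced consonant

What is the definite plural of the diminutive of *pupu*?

pupuolvenu

Since the last vowel of *pupu* is /u/ (a back vowel), it takes -ol, giving *pupuol*.
The diminutive form *pupuol* — final sound /l/ (a non-sibilant consonant) → -ve → *pupuolve*.
The final sound of the plural form *pupuolve* is /e/, which is a vowel, so the definite suffix is -nu, giving *pupuolvenu*.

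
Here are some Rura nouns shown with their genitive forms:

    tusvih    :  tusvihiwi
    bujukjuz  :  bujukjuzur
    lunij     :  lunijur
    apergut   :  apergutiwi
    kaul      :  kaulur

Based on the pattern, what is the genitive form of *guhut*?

guhutiwi

The suffix is conditioned by the final consonant: -iwi when the stem ends in a voiceless consonant (*tusvih*, *apergut*); -ur when the stem ends in a voiced consonant (*bujukjuz*, *lunij*, *kaul*).
Since the final consonant of *guhut* is /t/ (voiceless), it takes -iwi, giving *guhutiwi*.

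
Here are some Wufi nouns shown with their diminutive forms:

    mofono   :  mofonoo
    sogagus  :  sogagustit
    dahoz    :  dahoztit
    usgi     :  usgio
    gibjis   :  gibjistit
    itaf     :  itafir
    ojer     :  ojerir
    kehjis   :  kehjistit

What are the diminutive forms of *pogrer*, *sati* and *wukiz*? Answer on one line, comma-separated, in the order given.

The pattern is sibilance of the final sound: -tit when the stem ends in a sibilant (*sogagus*, *dahoz*, *gibjis*, *kehjis*); -ir when the stem ends in a non-sibilant consonant (*itaf*, *ojer*); -o when the stem ends in a vowel (*mofono*, *usgi*).
Since the final sound of *pogrer* is /r/ (a non-sibilant consonant), it takes -ir, giving *pogrerir*.
The final sound of *sati* is /i/, which is a vowel, so the suffix is -o, giving *satio*.
Since the final sound of *wukiz* is /z/ (a sibilant), it takes -tit, giving *wukiztit*.

pogrerir, satio, wukiztit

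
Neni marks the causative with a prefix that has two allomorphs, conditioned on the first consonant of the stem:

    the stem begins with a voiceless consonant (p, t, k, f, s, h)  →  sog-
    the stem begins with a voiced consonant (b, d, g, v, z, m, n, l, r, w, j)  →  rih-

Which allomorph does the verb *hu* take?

sog-

Since the first consonant of *hu* is /h/ (voiceless), it takes sog-.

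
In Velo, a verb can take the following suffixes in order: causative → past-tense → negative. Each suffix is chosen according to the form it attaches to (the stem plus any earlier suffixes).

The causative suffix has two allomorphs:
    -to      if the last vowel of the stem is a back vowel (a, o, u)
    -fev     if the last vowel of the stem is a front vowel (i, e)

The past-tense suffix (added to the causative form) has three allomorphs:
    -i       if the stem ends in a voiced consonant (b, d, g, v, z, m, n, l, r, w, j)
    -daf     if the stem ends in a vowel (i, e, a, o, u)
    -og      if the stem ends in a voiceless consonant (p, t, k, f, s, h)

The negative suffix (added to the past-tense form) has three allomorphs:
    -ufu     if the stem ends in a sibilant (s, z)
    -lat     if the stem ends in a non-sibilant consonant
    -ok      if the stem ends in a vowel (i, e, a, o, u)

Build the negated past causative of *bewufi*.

bewufifeviok

The last vowel of *bewufi* is /i/, which is a front vowel, so the causative suffix is -fev, giving *bewufifev*.
The causative form *bewufifev*: final sound = /v/, a voiced consonant → -i → *bewufifevi*.
The final sound of the past-tense form *bewufifevi* is /i/, which is a vowel, so the negative suffix is -ok, giving *bewufifeviok*.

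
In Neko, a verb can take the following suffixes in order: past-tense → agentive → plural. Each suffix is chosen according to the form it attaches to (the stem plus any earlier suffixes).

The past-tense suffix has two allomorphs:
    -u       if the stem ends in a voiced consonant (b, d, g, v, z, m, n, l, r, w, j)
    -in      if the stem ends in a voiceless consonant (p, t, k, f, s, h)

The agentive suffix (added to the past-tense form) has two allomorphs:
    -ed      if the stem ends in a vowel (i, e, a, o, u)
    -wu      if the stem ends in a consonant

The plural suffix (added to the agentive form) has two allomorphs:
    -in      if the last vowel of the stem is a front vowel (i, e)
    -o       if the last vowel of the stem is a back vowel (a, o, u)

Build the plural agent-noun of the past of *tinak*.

*tinak* — final consonant /k/ (voiceless) → -in → *tinakin*.
The final sound of the past-tense form *tinakin* is /n/, which is a consonant, so the agentive suffix is -wu, giving *tinakinwu*.
The last vowel of the agentive form *tinakinwu* is /u/, which is a back vowel, so the plural suffix is -o, giving *tinakinwuo*.

tinakinwuo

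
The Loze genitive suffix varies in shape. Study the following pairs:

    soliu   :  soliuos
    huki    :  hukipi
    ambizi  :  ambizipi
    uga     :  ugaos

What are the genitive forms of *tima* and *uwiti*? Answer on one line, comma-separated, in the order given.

timaos, uwitipi

The suffix is conditioned by the last vowel: -pi when the last vowel of the stem is a front vowel (*huki*, *ambizi*); -os when the last vowel of the stem is a back vowel (*soliu*, *uga*).
Since the last vowel of *tima* is /a/ (a back vowel), it takes -os, giving *timaos*.
*uwiti* — last vowel /i/ (a front vowel) → -pi → *uwitipi*.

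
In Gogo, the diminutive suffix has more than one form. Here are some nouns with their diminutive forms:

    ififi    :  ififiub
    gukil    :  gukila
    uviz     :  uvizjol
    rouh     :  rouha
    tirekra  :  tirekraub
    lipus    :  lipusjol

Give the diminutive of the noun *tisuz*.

tisuzjol

The pattern is sibilance of the final sound: -jol when the stem ends in a sibilant (*uviz*, *lipus*); -a when the stem ends in a non-sibilant consonant (*gukil*, *rouh*); -ub when the stem ends in a vowel (*ififi*, *tirekra*).
*tisuz* — final sound /z/ (a sibilant) → -jol → *tisuzjol*.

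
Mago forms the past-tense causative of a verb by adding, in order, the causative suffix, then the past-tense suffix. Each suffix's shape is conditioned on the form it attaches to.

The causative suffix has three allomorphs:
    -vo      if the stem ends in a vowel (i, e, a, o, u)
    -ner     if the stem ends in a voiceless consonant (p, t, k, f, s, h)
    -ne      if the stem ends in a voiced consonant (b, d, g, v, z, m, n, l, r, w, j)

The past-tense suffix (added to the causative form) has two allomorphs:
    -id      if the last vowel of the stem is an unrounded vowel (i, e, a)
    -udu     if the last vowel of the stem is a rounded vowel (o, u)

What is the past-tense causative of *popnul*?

The final sound of *popnul* is /l/, which is a voiced consonant, so the causative suffix is -ne, giving *popnulne*.
The causative form *popnulne*: last vowel = /e/, an unrounded vowel → -id → *popnulneid*.

popnulneid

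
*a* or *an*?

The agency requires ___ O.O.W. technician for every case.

The indefinite article is chosen by the initial *sound* of the following word, not its spelling.
The initialism *O.O.W.* is read letter by letter; the first letter, O, is pronounced /oʊ/, which begins with a vowel sound.
So the article is *an*: The agency requires an O.O.W. technician for every case.

an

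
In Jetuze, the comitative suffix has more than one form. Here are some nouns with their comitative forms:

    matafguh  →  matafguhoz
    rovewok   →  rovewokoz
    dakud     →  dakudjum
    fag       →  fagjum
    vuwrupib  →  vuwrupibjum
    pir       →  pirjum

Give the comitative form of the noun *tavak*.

tavakoz

The pattern is voicing of the final consonant: -oz when the stem ends in a voiceless consonant (*matafguh*, *rovewok*); -jum when the stem ends in a voiced consonant (*dakud*, *fag*, *vuwrupib*, *pir*).
*tavak* — final consonant /k/ (voiceless) → -oz → *tavakoz*.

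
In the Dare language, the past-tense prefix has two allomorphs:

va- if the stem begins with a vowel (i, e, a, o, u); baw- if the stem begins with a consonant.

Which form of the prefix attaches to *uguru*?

va-

*uguru* — first sound /u/ (a vowel) → va-.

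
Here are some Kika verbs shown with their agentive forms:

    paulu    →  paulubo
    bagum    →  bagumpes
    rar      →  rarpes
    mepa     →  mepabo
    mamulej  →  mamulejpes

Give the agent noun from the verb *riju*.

rijubo

The alternation tracks the final sound of the stem — -pes when the stem ends in a consonant (*bagum*, *rar*, *mamulej*); -bo when the stem ends in a vowel (*paulu*, *mepa*).
The final sound of *riju* is /u/, which is a vowel, so the suffix is -bo, giving *rijubo*.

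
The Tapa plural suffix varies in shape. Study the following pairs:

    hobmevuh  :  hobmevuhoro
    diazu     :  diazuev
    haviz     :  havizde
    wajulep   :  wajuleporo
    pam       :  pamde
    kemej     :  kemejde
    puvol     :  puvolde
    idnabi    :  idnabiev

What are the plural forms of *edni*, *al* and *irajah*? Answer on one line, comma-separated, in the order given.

edniev, alde, irajahoro

The alternation tracks the final sound of the stem — -oro when the stem ends in a voiceless consonant (*hobmevuh*, *wajulep*); -de when the stem ends in a voiced consonant (*haviz*, *pam*, *kemej*, *puvol*); -ev when the stem ends in a vowel (*diazu*, *idnabi*).
*edni*: final sound = /i/, a vowel → -ev → *edniev*.
*al* — final sound /l/ (a voiced consonant) → -de → *alde*.
*irajah*: final sound = /h/, a voiceless consonant → -oro → *irajahoro*.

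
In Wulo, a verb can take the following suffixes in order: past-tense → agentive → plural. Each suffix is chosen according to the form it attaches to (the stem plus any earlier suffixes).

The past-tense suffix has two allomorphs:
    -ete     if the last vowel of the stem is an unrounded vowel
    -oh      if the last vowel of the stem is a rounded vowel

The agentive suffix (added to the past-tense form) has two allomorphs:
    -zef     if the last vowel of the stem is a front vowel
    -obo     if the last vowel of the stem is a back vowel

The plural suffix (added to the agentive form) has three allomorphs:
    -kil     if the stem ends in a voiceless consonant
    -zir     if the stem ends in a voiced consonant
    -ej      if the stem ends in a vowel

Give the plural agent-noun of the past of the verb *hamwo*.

Since the last vowel of *hamwo* is /o/ (a rounded vowel), it takes -oh, giving *hamwooh*.
The last vowel of the past-tense form *hamwooh* is /o/, which is a back vowel, so the agentive suffix is -obo, giving *hamwoohobo*.
The agentive form *hamwoohobo*: final sound = /o/, a vowel → -ej → *hamwoohoboej*.

hamwoohoboej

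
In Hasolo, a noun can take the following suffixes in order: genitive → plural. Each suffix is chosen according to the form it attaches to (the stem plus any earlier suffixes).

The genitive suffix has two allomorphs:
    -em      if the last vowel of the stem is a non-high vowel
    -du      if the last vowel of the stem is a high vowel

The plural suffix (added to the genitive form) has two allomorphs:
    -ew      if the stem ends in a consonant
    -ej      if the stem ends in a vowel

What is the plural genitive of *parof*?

parofemew

*parof*: last vowel = /o/, a non-high vowel → -em → *parofem*.
Since the final sound of the genitive form *parofem* is /m/ (a consonant), it takes -ew, giving *parofemew*.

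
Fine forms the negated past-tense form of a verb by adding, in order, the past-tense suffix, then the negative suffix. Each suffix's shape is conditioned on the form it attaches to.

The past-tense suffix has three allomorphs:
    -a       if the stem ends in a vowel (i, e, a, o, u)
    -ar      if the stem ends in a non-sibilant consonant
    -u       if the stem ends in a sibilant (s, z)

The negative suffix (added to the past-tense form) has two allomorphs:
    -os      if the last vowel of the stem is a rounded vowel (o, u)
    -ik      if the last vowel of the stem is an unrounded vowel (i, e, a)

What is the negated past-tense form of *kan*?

kanarik

Since the final sound of *kan* is /n/ (a non-sibilant consonant), it takes -ar, giving *kanar*.
Since the last vowel of the past-tense form *kanar* is /a/ (an unrounded vowel), it takes -ik, giving *kanarik*.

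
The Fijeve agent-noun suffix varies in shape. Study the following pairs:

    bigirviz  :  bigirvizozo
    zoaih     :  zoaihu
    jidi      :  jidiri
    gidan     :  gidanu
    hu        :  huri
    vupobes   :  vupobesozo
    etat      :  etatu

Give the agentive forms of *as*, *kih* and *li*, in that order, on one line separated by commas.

asozo, kihu, liri

The suffix is conditioned by the final sound: -ozo when the stem ends in a sibilant (*bigirviz*, *vupobes*); -u when the stem ends in a non-sibilant consonant (*zoaih*, *gidan*, *etat*); -ri when the stem ends in a vowel (*jidi*, *hu*).
*as*: final sound = /s/, a sibilant → -ozo → *asozo*.
*kih* — final sound /h/ (a non-sibilant consonant) → -u → *kihu*.
*li* — final sound /i/ (a vowel) → -ri → *liri*.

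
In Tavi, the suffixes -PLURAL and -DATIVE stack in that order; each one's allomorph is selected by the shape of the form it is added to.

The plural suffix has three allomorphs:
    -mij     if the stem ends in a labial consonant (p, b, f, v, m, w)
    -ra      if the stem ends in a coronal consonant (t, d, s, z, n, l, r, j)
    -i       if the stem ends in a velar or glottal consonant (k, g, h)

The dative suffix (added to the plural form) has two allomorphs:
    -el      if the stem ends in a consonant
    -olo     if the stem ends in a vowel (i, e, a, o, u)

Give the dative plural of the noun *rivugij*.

Since the final consonant of *rivugij* is /j/ (coronal), it takes -ra, giving *rivugijra*.
Since the final sound of the plural form *rivugijra* is /a/ (a vowel), it takes -olo, giving *rivugijraolo*.

rivugijraolo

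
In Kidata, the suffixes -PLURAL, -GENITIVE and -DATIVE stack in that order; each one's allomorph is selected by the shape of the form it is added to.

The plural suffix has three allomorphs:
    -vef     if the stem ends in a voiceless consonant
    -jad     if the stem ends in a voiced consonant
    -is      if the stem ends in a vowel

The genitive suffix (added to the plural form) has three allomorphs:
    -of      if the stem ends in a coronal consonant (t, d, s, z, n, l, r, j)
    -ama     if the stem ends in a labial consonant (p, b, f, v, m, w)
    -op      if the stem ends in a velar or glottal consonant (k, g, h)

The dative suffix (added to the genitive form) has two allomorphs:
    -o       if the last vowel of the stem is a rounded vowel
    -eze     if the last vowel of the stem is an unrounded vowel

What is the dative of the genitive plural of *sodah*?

The final sound of *sodah* is /h/, which is a voiceless consonant, so the plural suffix is -vef, giving *sodahvef*.
Since the final consonant of the plural form *sodahvef* is /f/ (labial), it takes -ama, giving *sodahvefama*.
The genitive form *sodahvefama* — last vowel /a/ (an unrounded vowel) → -eze → *sodahvefamaeze*.

sodahvefamaeze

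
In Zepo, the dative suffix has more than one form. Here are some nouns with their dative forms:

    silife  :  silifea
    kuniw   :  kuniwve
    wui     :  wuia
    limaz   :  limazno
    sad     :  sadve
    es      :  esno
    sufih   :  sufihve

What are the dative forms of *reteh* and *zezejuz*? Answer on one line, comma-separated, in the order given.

The alternation tracks the final sound of the stem — -no when the stem ends in a sibilant (*limaz*, *es*); -ve when the stem ends in a non-sibilant consonant (*kuniw*, *sad*, *sufih*); -a when the stem ends in a vowel (*silife*, *wui*).
*reteh* — final sound /h/ (a non-sibilant consonant) → -ve → *retehve*.
*zezejuz*: final sound = /z/, a sibilant → -no → *zezejuzno*.

retehve, zezejuzno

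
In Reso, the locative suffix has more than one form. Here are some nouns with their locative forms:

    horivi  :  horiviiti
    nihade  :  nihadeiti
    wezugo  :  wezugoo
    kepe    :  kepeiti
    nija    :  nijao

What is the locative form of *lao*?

laoo

The pattern is front/back vowel harmony: -iti when the last vowel of the stem is a front vowel (*horivi*, *nihade*, *kepe*); -o when the last vowel of the stem is a back vowel (*wezugo*, *nija*).
*lao* — last vowel /o/ (a back vowel) → -o → *laoo*.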